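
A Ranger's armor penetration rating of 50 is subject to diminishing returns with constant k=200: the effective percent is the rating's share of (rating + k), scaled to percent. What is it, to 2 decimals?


effective% = rating / (rating + k) * 100
= 50 / (50 + 200) * 100
= 50 / 250 * 100
= 0.2 * 100
= 20.00%

20.00%


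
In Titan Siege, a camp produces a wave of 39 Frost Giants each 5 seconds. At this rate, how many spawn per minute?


Spawns per minute = count * (60 / interval)
= 39 * (60 / 5)
= 39 * 12.0
= 468.0

468.0 per minute


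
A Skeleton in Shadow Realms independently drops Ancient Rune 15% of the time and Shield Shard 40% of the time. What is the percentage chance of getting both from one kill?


For independent events, P(both) = P(A) * P(B)
= 15% * 40%
= 600 / 100 %
= 6.0%

6.0%


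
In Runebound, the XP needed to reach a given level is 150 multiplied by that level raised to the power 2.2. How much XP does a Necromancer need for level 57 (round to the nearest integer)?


XP = 150 * level^2.2
Substitute level = 57:
XP = 150 * 57^2.2
= 150 * 7293.3102
= 1093997

1093997 XP


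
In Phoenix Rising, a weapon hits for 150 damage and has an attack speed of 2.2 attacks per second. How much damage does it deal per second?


DPS = damage * attack_speed
= 150 * 2.2
= 330.0

330.0 DPS


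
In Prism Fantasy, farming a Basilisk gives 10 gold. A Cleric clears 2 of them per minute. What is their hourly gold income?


Gold per minute = 10 * 2 = 20
Gold per hour = 20 * 60 = 1200

1200 gold/hour


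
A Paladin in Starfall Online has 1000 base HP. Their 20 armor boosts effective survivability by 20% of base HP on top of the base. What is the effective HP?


EHP = 1000 * (1 + 20/100)
= 1000 * (1 + 0.2)
= 1000 * 1.2
= 1200.0

1200.0 EHP


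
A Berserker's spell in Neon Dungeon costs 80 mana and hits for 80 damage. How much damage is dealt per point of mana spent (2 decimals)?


Efficiency = damage / mana
= 80 / 80
= 1.00

1.00 dmg/mana


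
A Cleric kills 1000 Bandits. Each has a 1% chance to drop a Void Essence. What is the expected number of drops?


Expected drops = kills * (drop_rate / 100)
= 1000 * (1 / 100)
= 1000 * 0.01
= 10.0

10.0 drops


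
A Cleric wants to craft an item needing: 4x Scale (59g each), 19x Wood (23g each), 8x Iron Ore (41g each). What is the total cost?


Cost breakdown:
  Scale: 4 * 59 = 236
  Wood: 19 * 23 = 437
  Iron Ore: 8 * 41 = 328
Total = 236 + 437 + 328 = 1001

1001 gold


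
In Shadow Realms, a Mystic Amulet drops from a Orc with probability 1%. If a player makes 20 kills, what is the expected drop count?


Expected drops = kills * (drop_rate / 100)
= 20 * (1 / 100)
= 20 * 0.01
= 0.2

0.2 drops


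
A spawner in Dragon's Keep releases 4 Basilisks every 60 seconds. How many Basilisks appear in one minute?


Spawns per minute = count * (60 / interval)
= 4 * (60 / 60)
= 4 * 1.0
= 4.0

4.0 per minute


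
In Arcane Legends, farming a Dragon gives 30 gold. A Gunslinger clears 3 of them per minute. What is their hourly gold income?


Gold per minute = 30 * 3 = 90
Gold per hour = 90 * 60 = 5400

5400 gold/hour


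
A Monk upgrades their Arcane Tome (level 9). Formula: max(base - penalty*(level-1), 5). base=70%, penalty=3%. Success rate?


raw_rate = 70 - 3 * (9 - 1)
= 70 - 3 * 8
= 70 - 24
= 46
Apply floor: max(46, 5) = 46%

46%


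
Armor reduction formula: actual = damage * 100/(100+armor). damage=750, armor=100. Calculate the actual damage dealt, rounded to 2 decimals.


actual = 750 * 100 / (100 + 100)
= 750 * 100 / 200
= 75000 / 200
= 375.00

375.00 damage


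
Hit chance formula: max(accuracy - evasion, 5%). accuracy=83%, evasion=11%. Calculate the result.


accuracy - evasion = 83 - 11 = 72
Apply floor: max(72, 5) = 72
Hit chance = 72%

72%


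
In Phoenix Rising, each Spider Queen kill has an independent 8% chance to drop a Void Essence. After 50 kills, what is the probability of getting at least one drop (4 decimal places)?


P(at least one) = 1 - P(none) = 1 - (1-p)^n
p = 8/100 = 0.08
1 - p = 0.92
(1 - p)^50 = 0.92^50 = 0.015466
P(at least one) = 1 - 0.015466 = 0.9845

0.9845


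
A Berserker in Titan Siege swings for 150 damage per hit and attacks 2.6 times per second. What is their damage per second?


DPS = damage * attack_speed
= 150 * 2.6
= 390.0

390.0 DPS


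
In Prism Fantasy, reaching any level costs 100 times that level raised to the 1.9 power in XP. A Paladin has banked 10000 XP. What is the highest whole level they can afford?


XP = 100 * level^1.9, so level = (XP / 100)^(1/1.9)
= (10000 / 100)^(1/1.9)
= 100.0^0.5263
= 11.2884
Floor: level = 11

level 11


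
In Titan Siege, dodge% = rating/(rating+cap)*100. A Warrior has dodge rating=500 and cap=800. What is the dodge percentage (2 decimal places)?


dodge% = 500 / (500 + 800) * 100
= 500 / 1300 * 100
= 0.384615 * 100
= 38.46%

38.46%


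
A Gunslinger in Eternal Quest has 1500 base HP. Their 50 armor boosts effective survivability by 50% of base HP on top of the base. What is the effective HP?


EHP = 1500 * (1 + 50/100)
= 1500 * (1 + 0.5)
= 1500 * 1.5
= 2250.0

2250.0 EHP


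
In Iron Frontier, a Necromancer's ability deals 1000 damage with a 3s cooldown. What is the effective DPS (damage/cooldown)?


DPS = damage / cooldown
= 1000 / 3
= 333.33

333.33 DPS


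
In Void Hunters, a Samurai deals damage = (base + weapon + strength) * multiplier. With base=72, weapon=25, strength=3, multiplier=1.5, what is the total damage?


Sum base + weapon + str = 72 + 25 + 3 = 100
Multiply by 1.5:
100 * 1.5 = 150.0

150.0 damage


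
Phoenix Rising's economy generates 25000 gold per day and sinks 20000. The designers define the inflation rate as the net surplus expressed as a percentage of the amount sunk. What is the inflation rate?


Net gold = 25000 - 20000 = 5000
Inflation rate = net / sunk * 100 = 5000 / 20000 * 100
= 0.25 * 100
= 25.00%

25.00%


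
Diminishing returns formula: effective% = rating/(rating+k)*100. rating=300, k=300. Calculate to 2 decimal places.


effective% = rating / (rating + k) * 100
= 300 / (300 + 300) * 100
= 300 / 600 * 100
= 0.5 * 100
= 50.00%

50.00%


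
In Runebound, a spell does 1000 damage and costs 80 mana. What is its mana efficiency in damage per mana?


Efficiency = damage / mana
= 1000 / 80
= 12.50

12.50 dmg/mana


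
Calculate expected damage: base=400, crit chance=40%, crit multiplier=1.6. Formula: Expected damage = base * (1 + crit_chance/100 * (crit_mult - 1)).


E[dmg] = base * (1 + crit_chance * (crit_mult - 1))
cc as decimal = 40/100 = 0.4
cm - 1 = 1.6 - 1 = 0.6
Bonus factor = 0.4 * 0.6 = 0.24
Total multiplier = 1 + 0.24 = 1.24
Expected damage = 400 * 1.24 = 496.00

496.00 damage


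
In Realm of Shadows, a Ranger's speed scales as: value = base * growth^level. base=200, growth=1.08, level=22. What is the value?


value = base * growth^level
= 200 * 1.08^22
= 200 * 5.43654
= 1087.31

1087.31 speed


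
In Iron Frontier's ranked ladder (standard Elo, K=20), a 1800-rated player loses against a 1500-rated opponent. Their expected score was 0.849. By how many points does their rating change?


Elo update: delta = K * (S - Ea), where S = 0 (loses)
S - Ea = 0 - 0.849 = -0.849
Rating change = 20 * -0.849
= -16.98

-16.98 rating points


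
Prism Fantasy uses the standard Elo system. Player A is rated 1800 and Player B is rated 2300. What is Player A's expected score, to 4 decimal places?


Elo expected score: Ea = 1/(1 + 10^((Rb-Ra)/400))
Rb - Ra = 2300 - 1800 = 500
(Rb-Ra)/400 = 500/400 = 1.25
10^1.25 = 17.782794
Ea = 1/(1 + 17.782794) = 1/18.782794 = 0.0532

0.0532


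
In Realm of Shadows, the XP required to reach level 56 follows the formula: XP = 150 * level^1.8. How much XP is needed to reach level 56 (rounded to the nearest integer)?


XP = 150 * level^1.8
Substitute level = 56:
XP = 150 * 56^1.8
= 150 * 1401.9691
= 210295

210295 XP


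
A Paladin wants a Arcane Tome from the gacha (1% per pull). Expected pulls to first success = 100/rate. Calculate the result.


Expected pulls for a geometric distribution = 1/p = 100 / rate%
= 100 / 1
= 100.0

100.0 pulls


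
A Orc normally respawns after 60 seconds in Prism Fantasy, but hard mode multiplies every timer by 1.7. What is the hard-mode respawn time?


Respawn time = base * multiplier
= 60 * 1.7
= 102.0 seconds

102.0 seconds


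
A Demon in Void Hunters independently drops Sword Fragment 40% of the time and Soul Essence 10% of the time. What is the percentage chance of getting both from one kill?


For independent events, P(both) = P(A) * P(B)
= 40% * 10%
= 400 / 100 %
= 4.0%

4.0%


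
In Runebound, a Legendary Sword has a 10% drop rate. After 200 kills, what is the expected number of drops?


Expected drops = kills * (drop_rate / 100)
= 200 * (10 / 100)
= 200 * 0.1
= 20.0

20.0 drops


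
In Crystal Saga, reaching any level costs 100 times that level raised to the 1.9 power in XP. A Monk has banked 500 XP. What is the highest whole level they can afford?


XP = 100 * level^1.9, so level = (XP / 100)^(1/1.9)
= (500 / 100)^(1/1.9)
= 5.0^0.5263
= 2.3328
Floor: level = 2

level 2


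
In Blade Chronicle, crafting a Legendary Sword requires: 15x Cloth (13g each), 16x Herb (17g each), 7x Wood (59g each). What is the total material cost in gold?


Cost breakdown:
  Cloth: 15 * 13 = 195
  Herb: 16 * 17 = 272
  Wood: 7 * 59 = 413
Total = 195 + 272 + 413 = 880

880 gold


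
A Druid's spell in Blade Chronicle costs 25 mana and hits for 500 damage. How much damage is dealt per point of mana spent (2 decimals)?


Efficiency = damage / mana
= 500 / 25
= 20.00

20.00 dmg/mana


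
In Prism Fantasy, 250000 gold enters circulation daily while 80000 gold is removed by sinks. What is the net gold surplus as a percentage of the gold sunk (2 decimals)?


Net gold = 250000 - 80000 = 170000
Inflation rate = net / sunk * 100 = 170000 / 80000 * 100
= 2.125 * 100
= 212.50%

212.50%


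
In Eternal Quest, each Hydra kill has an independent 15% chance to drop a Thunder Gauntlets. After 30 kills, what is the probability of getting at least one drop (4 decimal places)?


P(at least one) = 1 - P(none) = 1 - (1-p)^n
p = 15/100 = 0.15
1 - p = 0.85
(1 - p)^30 = 0.85^30 = 0.007631
P(at least one) = 1 - 0.007631 = 0.9924

0.9924


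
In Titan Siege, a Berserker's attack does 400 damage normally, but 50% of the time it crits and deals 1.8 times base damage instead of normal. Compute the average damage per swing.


E[dmg] = base * (1 + crit_chance * (crit_mult - 1))
cc as decimal = 50/100 = 0.5
cm - 1 = 1.8 - 1 = 0.8
Bonus factor = 0.5 * 0.8 = 0.4
Total multiplier = 1 + 0.4 = 1.4
Expected damage = 400 * 1.4 = 560.00

560.00 damage


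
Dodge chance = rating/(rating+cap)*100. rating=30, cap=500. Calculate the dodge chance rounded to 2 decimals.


dodge% = 30 / (30 + 500) * 100
= 30 / 530 * 100
= 0.056604 * 100
= 5.66%

5.66%


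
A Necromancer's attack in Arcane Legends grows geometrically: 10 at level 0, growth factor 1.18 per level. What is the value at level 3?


value = base * growth^level
= 10 * 1.18^3
= 10 * 1.643032
= 16.43

16.43 attack


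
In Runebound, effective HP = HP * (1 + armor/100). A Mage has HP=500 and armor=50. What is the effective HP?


EHP = 500 * (1 + 50/100)
= 500 * (1 + 0.5)
= 500 * 1.5
= 750.0

750.0 EHP


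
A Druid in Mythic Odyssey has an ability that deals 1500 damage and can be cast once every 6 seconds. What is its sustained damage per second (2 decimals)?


DPS = damage / cooldown
= 1500 / 6
= 250.00

250.00 DPS


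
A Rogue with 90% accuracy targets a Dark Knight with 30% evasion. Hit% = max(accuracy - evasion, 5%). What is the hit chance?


accuracy - evasion = 90 - 30 = 60
Apply floor: max(60, 5) = 60
Hit chance = 60%

60%


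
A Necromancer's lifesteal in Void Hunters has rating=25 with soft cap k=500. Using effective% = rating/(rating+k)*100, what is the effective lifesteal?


effective% = rating / (rating + k) * 100
= 25 / (25 + 500) * 100
= 25 / 525 * 100
= 0.047619 * 100
= 4.76%

4.76%


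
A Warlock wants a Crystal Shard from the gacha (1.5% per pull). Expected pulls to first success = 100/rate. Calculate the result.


Expected pulls for a geometric distribution = 1/p = 100 / rate%
= 100 / 1.5
= 66.67

66.67 pulls


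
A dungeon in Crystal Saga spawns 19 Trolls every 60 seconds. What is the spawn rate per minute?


Spawns per minute = count * (60 / interval)
= 19 * (60 / 60)
= 19 * 1.0
= 19.0

19.0 per minute


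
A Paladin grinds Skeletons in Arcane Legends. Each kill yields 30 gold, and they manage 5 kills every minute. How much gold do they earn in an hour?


Gold per minute = 30 * 5 = 150
Gold per hour = 150 * 60 = 9000

9000 gold/hour


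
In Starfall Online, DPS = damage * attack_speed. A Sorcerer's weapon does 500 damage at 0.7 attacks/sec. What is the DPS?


DPS = damage * attack_speed
= 500 * 0.7
= 350.0

350.0 DPS


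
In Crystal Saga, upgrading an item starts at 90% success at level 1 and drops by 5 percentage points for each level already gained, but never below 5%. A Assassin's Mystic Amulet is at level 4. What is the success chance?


raw_rate = 90 - 5 * (4 - 1)
= 90 - 5 * 3
= 90 - 15
= 75
Apply floor: max(75, 5) = 75%

75%


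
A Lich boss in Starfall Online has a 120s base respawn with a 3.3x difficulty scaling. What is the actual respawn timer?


Respawn time = base * multiplier
= 120 * 3.3
= 396.0 seconds

396.0 seconds


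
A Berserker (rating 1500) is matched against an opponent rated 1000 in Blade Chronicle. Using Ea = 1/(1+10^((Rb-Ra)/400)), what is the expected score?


Elo expected score: Ea = 1/(1 + 10^((Rb-Ra)/400))
Rb - Ra = 1000 - 1500 = -500
(Rb-Ra)/400 = -500/400 = -1.25
10^-1.25 = 0.056234
Ea = 1/(1 + 0.056234) = 1/1.056234 = 0.9468

0.9468


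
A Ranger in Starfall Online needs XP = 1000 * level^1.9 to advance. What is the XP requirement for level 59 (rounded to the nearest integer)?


XP = 1000 * level^1.9
Substitute level = 59:
XP = 1000 * 59^1.9
= 1000 * 2315.3616
= 2315362

2315362 XP


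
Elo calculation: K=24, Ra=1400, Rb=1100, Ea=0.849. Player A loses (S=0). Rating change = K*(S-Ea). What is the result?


Elo update: delta = K * (S - Ea), where S = 0 (loses)
S - Ea = 0 - 0.849 = -0.849
Rating change = 24 * -0.849
= -20.38

-20.38 rating points


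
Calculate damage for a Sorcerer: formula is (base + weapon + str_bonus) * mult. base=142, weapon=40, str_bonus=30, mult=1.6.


Sum base + weapon + str = 142 + 40 + 30 = 212
Multiply by 1.6:
212 * 1.6 = 339.2

339.2 damage


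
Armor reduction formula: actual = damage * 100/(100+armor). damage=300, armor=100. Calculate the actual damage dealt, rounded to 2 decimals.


actual = 300 * 100 / (100 + 100)
= 300 * 100 / 200
= 30000 / 200
= 150.00

150.00 damage


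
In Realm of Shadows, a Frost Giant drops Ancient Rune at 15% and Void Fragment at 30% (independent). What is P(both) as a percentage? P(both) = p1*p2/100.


For independent events, P(both) = P(A) * P(B)
= 15% * 30%
= 450 / 100 %
= 4.5%

4.5%


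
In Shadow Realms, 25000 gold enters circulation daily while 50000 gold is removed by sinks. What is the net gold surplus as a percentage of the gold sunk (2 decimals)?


Net gold = 25000 - 50000 = -25000
Inflation rate = net / sunk * 100 = -25000 / 50000 * 100
= -0.5 * 100
= -50.00%

-50.00%


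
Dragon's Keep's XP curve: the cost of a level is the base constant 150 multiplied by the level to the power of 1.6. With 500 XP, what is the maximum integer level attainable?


XP = 150 * level^1.6, so level = (XP / 150)^(1/1.6)
= (500 / 150)^(1/1.6)
= 3.3333^0.625
= 2.1223
Floor: level = 2

level 2


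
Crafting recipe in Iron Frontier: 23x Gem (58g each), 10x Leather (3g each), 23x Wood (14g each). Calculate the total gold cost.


Cost breakdown:
  Gem: 23 * 58 = 1334
  Leather: 10 * 3 = 30
  Wood: 23 * 14 = 322
Total = 1334 + 30 + 322 = 1686

1686 gold


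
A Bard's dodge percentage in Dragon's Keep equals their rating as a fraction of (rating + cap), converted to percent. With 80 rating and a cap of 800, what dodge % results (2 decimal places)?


dodge% = 80 / (80 + 800) * 100
= 80 / 880 * 100
= 0.090909 * 100
= 9.09%

9.09%


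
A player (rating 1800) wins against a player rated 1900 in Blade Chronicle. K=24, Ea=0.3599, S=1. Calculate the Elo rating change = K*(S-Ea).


Elo update: delta = K * (S - Ea), where S = 1 (wins)
S - Ea = 1 - 0.3599 = 0.6401
Rating change = 24 * 0.6401
= 15.36

15.36 rating points


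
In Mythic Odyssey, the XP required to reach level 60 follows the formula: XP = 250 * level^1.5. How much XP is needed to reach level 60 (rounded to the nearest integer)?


XP = 250 * level^1.5
Substitute level = 60:
XP = 250 * 60^1.5
= 250 * 464.758
= 116190

116190 XP


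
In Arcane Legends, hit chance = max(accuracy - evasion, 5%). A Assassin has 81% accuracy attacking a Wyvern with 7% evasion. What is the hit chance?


accuracy - evasion = 81 - 7 = 74
Apply floor: max(74, 5) = 74
Hit chance = 74%

74%


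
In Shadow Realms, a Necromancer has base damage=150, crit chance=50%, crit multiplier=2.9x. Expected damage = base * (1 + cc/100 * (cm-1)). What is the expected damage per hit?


E[dmg] = base * (1 + crit_chance * (crit_mult - 1))
cc as decimal = 50/100 = 0.5
cm - 1 = 2.9 - 1 = 1.9
Bonus factor = 0.5 * 1.9 = 0.95
Total multiplier = 1 + 0.95 = 1.95
Expected damage = 150 * 1.95 = 292.50

292.50 damage


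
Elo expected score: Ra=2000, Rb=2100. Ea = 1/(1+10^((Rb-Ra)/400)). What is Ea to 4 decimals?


Elo expected score: Ea = 1/(1 + 10^((Rb-Ra)/400))
Rb - Ra = 2100 - 2000 = 100
(Rb-Ra)/400 = 100/400 = 0.25
10^0.25 = 1.778279
Ea = 1/(1 + 1.778279) = 1/2.778279 = 0.3599

0.3599


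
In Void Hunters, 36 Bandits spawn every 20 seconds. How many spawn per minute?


Spawns per minute = count * (60 / interval)
= 36 * (60 / 20)
= 36 * 3.0
= 108.0

108.0 per minute


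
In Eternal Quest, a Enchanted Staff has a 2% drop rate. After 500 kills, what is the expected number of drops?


Expected drops = kills * (drop_rate / 100)
= 500 * (2 / 100)
= 500 * 0.02
= 10.0

10.0 drops


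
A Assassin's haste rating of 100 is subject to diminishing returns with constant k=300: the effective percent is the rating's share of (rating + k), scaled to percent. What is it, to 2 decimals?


effective% = rating / (rating + k) * 100
= 100 / (100 + 300) * 100
= 100 / 400 * 100
= 0.25 * 100
= 25.00%

25.00%


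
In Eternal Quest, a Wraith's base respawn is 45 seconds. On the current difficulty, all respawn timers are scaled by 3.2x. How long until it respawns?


Respawn time = base * multiplier
= 45 * 3.2
= 144.0 seconds

144.0 seconds


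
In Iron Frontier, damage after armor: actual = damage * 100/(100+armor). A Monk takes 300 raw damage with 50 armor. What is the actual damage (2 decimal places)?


actual = 300 * 100 / (100 + 50)
= 300 * 100 / 150
= 30000 / 150
= 200.00

200.00 damage


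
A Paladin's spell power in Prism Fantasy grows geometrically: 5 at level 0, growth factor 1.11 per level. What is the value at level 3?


value = base * growth^level
= 5 * 1.11^3
= 5 * 1.367631
= 6.84

6.84 spell power


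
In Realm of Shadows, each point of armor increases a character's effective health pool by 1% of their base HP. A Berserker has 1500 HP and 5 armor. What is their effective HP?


EHP = 1500 * (1 + 5/100)
= 1500 * (1 + 0.05)
= 1500 * 1.05
= 1575.0

1575.0 EHP


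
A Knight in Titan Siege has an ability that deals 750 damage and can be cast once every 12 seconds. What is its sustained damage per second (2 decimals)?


DPS = damage / cooldown
= 750 / 12
= 62.50

62.50 DPS


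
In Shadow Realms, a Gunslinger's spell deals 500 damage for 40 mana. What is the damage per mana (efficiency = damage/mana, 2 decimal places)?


Efficiency = damage / mana
= 500 / 40
= 12.50

12.50 dmg/mana


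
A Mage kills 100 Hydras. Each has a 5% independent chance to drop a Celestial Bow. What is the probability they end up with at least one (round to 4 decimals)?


P(at least one) = 1 - P(none) = 1 - (1-p)^n
p = 5/100 = 0.05
1 - p = 0.95
(1 - p)^100 = 0.95^100 = 0.005921
P(at least one) = 1 - 0.005921 = 0.9941

0.9941


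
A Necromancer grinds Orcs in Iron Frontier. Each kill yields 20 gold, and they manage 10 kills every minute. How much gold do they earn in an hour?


Gold per minute = 20 * 10 = 200
Gold per hour = 200 * 60 = 12000

12000 gold/hour


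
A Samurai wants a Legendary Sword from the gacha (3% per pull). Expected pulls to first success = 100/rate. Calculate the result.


Expected pulls for a geometric distribution = 1/p = 100 / rate%
= 100 / 3
= 33.33

33.33 pulls


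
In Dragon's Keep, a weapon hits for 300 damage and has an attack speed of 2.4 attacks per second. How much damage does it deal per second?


DPS = damage * attack_speed
= 300 * 2.4
= 720.0

720.0 DPS


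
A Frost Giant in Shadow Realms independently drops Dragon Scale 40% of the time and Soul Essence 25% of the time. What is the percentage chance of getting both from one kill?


For independent events, P(both) = P(A) * P(B)
= 40% * 25%
= 1000 / 100 %
= 10.0%

10.0%


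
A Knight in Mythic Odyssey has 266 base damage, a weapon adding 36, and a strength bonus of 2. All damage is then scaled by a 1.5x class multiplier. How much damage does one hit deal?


Sum base + weapon + str = 266 + 36 + 2 = 304
Multiply by 1.5:
304 * 1.5 = 456.0

456.0 damage


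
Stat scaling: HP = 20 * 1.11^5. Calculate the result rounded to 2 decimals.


value = base * growth^level
= 20 * 1.11^5
= 20 * 1.685058
= 33.70

33.70 HP


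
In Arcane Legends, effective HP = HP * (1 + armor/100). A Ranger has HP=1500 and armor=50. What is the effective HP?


EHP = 1500 * (1 + 50/100)
= 1500 * (1 + 0.5)
= 1500 * 1.5
= 2250.0

2250.0 EHP


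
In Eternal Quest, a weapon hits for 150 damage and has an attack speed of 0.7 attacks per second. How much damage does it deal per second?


DPS = damage * attack_speed
= 150 * 0.7
= 105.0

105.0 DPS


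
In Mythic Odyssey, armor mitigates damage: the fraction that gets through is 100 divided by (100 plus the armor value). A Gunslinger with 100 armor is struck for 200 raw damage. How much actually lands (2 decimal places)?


actual = 200 * 100 / (100 + 100)
= 200 * 100 / 200
= 20000 / 200
= 100.00

100.00 damage


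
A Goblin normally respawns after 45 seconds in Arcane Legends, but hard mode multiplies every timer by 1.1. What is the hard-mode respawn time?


Respawn time = base * multiplier
= 45 * 1.1
= 49.5 seconds

49.5 seconds


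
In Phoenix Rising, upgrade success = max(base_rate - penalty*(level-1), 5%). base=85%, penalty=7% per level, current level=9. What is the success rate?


raw_rate = 85 - 7 * (9 - 1)
= 85 - 7 * 8
= 85 - 56
= 29
Apply floor: max(29, 5) = 29%

29%


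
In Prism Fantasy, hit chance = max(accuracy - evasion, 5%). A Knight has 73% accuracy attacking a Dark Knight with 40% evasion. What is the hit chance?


accuracy - evasion = 73 - 40 = 33
Apply floor: max(33, 5) = 33
Hit chance = 33%

33%


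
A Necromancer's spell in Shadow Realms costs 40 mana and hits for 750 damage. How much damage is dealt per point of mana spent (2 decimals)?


Efficiency = damage / mana
= 750 / 40
= 18.75

18.75 dmg/mana


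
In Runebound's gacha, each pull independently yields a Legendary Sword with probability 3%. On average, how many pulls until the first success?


Expected pulls for a geometric distribution = 1/p = 100 / rate%
= 100 / 3
= 33.33

33.33 pulls


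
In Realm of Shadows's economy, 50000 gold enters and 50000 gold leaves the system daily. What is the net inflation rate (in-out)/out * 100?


Net gold = 50000 - 50000 = 0
Inflation rate = net / sunk * 100 = 0 / 50000 * 100
= 0.0 * 100
= 0.00%

0.00%


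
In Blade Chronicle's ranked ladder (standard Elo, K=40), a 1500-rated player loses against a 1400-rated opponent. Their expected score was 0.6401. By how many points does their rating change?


Elo update: delta = K * (S - Ea), where S = 0 (loses)
S - Ea = 0 - 0.6401 = -0.6401
Rating change = 40 * -0.6401
= -25.60

-25.60 rating points


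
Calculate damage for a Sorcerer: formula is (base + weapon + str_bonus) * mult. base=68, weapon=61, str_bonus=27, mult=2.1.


Sum base + weapon + str = 68 + 61 + 27 = 156
Multiply by 2.1:
156 * 2.1 = 327.6

327.6 damage


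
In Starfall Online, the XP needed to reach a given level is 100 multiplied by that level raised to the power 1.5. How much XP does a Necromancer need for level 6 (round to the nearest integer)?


XP = 100 * level^1.5
Substitute level = 6:
XP = 100 * 6^1.5
= 100 * 14.6969
= 1470

1470 XP


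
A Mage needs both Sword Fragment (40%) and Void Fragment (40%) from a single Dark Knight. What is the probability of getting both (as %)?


For independent events, P(both) = P(A) * P(B)
= 40% * 40%
= 1600 / 100 %
= 16.0%

16.0%


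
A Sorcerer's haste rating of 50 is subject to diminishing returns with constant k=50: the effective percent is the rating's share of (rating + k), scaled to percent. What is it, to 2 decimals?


effective% = rating / (rating + k) * 100
= 50 / (50 + 50) * 100
= 50 / 100 * 100
= 0.5 * 100
= 50.00%

50.00%


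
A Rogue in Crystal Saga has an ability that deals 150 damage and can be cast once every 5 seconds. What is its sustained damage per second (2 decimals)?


DPS = damage / cooldown
= 150 / 5
= 30.00

30.00 DPS


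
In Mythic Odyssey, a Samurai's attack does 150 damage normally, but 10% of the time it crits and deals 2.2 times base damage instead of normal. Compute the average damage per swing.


E[dmg] = base * (1 + crit_chance * (crit_mult - 1))
cc as decimal = 10/100 = 0.1
cm - 1 = 2.2 - 1 = 1.2
Bonus factor = 0.1 * 1.2 = 0.12
Total multiplier = 1 + 0.12 = 1.12
Expected damage = 150 * 1.12 = 168.00

168.00 damage


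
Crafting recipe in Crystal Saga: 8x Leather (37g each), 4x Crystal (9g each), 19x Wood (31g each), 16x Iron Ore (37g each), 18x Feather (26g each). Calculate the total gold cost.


Cost breakdown:
  Leather: 8 * 37 = 296
  Crystal: 4 * 9 = 36
  Wood: 19 * 31 = 589
  Iron Ore: 16 * 37 = 592
  Feather: 18 * 26 = 468
Total = 296 + 36 + 589 + 592 + 468 = 1981

1981 gold


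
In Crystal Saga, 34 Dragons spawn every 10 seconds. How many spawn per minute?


Spawns per minute = count * (60 / interval)
= 34 * (60 / 10)
= 34 * 6.0
= 204.0

204.0 per minute


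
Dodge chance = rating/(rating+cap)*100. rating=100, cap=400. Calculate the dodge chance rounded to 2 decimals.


dodge% = 100 / (100 + 400) * 100
= 100 / 500 * 100
= 0.2 * 100
= 20.00%

20.00%


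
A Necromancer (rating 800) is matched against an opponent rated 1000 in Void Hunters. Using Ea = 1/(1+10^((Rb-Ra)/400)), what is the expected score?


Elo expected score: Ea = 1/(1 + 10^((Rb-Ra)/400))
Rb - Ra = 1000 - 800 = 200
(Rb-Ra)/400 = 200/400 = 0.5
10^0.5 = 3.162278
Ea = 1/(1 + 3.162278) = 1/4.162278 = 0.2403

0.2403


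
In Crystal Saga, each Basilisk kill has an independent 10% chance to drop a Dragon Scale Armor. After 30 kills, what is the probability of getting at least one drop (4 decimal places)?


P(at least one) = 1 - P(none) = 1 - (1-p)^n
p = 10/100 = 0.1
1 - p = 0.9
(1 - p)^30 = 0.9^30 = 0.042391
P(at least one) = 1 - 0.042391 = 0.9576

0.9576


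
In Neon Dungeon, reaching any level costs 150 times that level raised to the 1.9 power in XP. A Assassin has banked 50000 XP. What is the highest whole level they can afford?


XP = 150 * level^1.9, so level = (XP / 150)^(1/1.9)
= (50000 / 150)^(1/1.9)
= 333.3333^0.5263
= 21.2731
Floor: level = 21

level 21


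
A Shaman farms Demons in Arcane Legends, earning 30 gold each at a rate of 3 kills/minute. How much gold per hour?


Gold per minute = 30 * 3 = 90
Gold per hour = 90 * 60 = 5400

5400 gold/hour


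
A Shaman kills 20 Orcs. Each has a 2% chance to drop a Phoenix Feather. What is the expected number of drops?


Expected drops = kills * (drop_rate / 100)
= 20 * (2 / 100)
= 20 * 0.02
= 0.4

0.4 drops


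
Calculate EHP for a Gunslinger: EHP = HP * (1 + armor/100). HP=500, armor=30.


EHP = 500 * (1 + 30/100)
= 500 * (1 + 0.3)
= 500 * 1.3
= 650.0

650.0 EHP


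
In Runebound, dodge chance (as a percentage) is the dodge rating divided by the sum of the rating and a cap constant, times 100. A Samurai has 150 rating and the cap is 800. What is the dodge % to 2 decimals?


dodge% = 150 / (150 + 800) * 100
= 150 / 950 * 100
= 0.157895 * 100
= 15.79%

15.79%


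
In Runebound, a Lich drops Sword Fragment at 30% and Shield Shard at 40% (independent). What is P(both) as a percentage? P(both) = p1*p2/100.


For independent events, P(both) = P(A) * P(B)
= 30% * 40%
= 1200 / 100 %
= 12.0%

12.0%


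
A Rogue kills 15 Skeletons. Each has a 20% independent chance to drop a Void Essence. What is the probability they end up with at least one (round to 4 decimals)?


P(at least one) = 1 - P(none) = 1 - (1-p)^n
p = 20/100 = 0.2
1 - p = 0.8
(1 - p)^15 = 0.8^15 = 0.035184
P(at least one) = 1 - 0.035184 = 0.9648

0.9648


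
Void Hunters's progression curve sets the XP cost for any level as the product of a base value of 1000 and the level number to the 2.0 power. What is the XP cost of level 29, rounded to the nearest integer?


XP = 1000 * level^2.0
Substitute level = 29:
XP = 1000 * 29^2.0
= 1000 * 841.0
= 841000

841000 XP


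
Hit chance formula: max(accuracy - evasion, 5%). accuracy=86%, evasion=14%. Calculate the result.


accuracy - evasion = 86 - 14 = 72
Apply floor: max(72, 5) = 72
Hit chance = 72%

72%


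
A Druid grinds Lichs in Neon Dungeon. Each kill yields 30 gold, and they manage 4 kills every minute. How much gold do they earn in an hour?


Gold per minute = 30 * 4 = 120
Gold per hour = 120 * 60 = 7200

7200 gold/hour


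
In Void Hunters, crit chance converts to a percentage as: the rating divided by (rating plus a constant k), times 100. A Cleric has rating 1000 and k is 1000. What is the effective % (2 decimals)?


effective% = rating / (rating + k) * 100
= 1000 / (1000 + 1000) * 100
= 1000 / 2000 * 100
= 0.5 * 100
= 50.00%

50.00%


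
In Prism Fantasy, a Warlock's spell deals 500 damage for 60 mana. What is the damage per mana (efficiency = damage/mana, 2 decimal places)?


Efficiency = damage / mana
= 500 / 60
= 8.33

8.33 dmg/mana


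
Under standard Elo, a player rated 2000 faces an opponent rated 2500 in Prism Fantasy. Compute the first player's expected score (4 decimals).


Elo expected score: Ea = 1/(1 + 10^((Rb-Ra)/400))
Rb - Ra = 2500 - 2000 = 500
(Rb-Ra)/400 = 500/400 = 1.25
10^1.25 = 17.782794
Ea = 1/(1 + 17.782794) = 1/18.782794 = 0.0532

0.0532


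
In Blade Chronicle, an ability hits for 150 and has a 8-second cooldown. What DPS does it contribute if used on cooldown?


DPS = damage / cooldown
= 150 / 8
= 18.75

18.75 DPS


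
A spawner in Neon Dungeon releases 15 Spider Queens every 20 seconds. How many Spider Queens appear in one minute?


Spawns per minute = count * (60 / interval)
= 15 * (60 / 20)
= 15 * 3.0
= 45.0

45.0 per minute


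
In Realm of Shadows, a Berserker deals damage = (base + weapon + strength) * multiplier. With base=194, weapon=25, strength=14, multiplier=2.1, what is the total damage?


Sum base + weapon + str = 194 + 25 + 14 = 233
Multiply by 2.1:
233 * 2.1 = 489.3

489.3 damage


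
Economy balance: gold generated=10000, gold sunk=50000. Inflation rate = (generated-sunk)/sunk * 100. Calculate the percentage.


Net gold = 10000 - 50000 = -40000
Inflation rate = net / sunk * 100 = -40000 / 50000 * 100
= -0.8 * 100
= -80.00%

-80.00%


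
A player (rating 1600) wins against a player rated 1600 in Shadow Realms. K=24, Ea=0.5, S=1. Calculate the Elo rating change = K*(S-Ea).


Elo update: delta = K * (S - Ea), where S = 1 (wins)
S - Ea = 1 - 0.5 = 0.5
Rating change = 24 * 0.5
= 12.00

12.00 rating points


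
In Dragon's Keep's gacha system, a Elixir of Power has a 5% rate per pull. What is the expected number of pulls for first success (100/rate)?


Expected pulls for a geometric distribution = 1/p = 100 / rate%
= 100 / 5
= 20.0

20.0 pulls


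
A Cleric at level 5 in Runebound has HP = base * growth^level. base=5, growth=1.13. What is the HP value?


value = base * growth^level
= 5 * 1.13^5
= 5 * 1.842435
= 9.21

9.21 HP


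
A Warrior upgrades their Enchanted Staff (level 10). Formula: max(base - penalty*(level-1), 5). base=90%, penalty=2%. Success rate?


raw_rate = 90 - 2 * (10 - 1)
= 90 - 2 * 9
= 90 - 18
= 72
Apply floor: max(72, 5) = 72%

72%


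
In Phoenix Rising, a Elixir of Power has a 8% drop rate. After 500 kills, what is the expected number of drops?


Expected drops = kills * (drop_rate / 100)
= 500 * (8 / 100)
= 500 * 0.08
= 40.0

40.0 drops


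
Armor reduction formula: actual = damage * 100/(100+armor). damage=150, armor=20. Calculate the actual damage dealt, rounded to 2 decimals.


actual = 150 * 100 / (100 + 20)
= 150 * 100 / 120
= 15000 / 120
= 125.00

125.00 damage


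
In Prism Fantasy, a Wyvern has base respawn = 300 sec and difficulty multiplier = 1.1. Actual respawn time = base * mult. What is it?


Respawn time = base * multiplier
= 300 * 1.1
= 330.0 seconds

330.0 seconds


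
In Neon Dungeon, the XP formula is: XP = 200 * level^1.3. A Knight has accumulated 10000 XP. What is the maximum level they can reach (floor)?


XP = 200 * level^1.3, so level = (XP / 200)^(1/1.3)
= (10000 / 200)^(1/1.3)
= 50.0^0.7692
= 20.2722
Floor: level = 20

level 20


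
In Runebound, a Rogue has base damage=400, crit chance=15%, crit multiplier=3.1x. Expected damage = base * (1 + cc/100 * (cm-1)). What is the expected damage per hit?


E[dmg] = base * (1 + crit_chance * (crit_mult - 1))
cc as decimal = 15/100 = 0.15
cm - 1 = 3.1 - 1 = 2.1
Bonus factor = 0.15 * 2.1 = 0.315
Total multiplier = 1 + 0.315 = 1.315
Expected damage = 400 * 1.315 = 526.00

526.00 damage


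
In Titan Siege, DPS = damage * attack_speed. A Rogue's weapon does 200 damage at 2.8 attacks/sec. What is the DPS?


DPS = damage * attack_speed
= 200 * 2.8
= 560.0

560.0 DPS


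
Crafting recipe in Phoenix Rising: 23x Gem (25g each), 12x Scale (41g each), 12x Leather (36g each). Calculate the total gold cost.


Cost breakdown:
  Gem: 23 * 25 = 575
  Scale: 12 * 41 = 492
  Leather: 12 * 36 = 432
Total = 575 + 492 + 432 = 1499

1499 gold


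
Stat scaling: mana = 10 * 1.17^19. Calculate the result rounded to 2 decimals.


value = base * growth^level
= 10 * 1.17^19
= 10 * 19.748375
= 197.48

197.48 mana


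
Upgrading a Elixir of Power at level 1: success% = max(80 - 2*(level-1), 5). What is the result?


raw_rate = 80 - 2 * (1 - 1)
= 80 - 2 * 0
= 80 - 0
= 80
Apply floor: max(80, 5) = 80%

80%


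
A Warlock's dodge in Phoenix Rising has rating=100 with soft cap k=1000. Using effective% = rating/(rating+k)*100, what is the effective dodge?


effective% = rating / (rating + k) * 100
= 100 / (100 + 1000) * 100
= 100 / 1100 * 100
= 0.090909 * 100
= 9.09%

9.09%


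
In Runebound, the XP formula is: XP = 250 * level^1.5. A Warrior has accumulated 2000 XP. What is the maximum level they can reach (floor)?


XP = 250 * level^1.5, so level = (XP / 250)^(1/1.5)
= (2000 / 250)^(1/1.5)
= 8.0^0.6667
= 4.0
Floor: level = 4

level 4


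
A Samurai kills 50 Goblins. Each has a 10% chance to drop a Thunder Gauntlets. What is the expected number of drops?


Expected drops = kills * (drop_rate / 100)
= 50 * (10 / 100)
= 50 * 0.1
= 5.0

5.0 drops


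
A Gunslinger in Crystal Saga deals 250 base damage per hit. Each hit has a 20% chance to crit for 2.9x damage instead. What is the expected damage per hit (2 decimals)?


E[dmg] = base * (1 + crit_chance * (crit_mult - 1))
cc as decimal = 20/100 = 0.2
cm - 1 = 2.9 - 1 = 1.9
Bonus factor = 0.2 * 1.9 = 0.38
Total multiplier = 1 + 0.38 = 1.38
Expected damage = 250 * 1.38 = 345.00

345.00 damage


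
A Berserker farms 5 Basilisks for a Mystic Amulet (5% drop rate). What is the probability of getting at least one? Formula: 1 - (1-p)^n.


P(at least one) = 1 - P(none) = 1 - (1-p)^n
p = 5/100 = 0.05
1 - p = 0.95
(1 - p)^5 = 0.95^5 = 0.773781
P(at least one) = 1 - 0.773781 = 0.2262

0.2262


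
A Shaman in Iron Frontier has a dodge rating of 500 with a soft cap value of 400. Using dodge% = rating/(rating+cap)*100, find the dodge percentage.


dodge% = 500 / (500 + 400) * 100
= 500 / 900 * 100
= 0.555556 * 100
= 55.56%

55.56%


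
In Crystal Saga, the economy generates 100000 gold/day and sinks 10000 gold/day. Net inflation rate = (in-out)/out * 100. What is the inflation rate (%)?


Net gold = 100000 - 10000 = 90000
Inflation rate = net / sunk * 100 = 90000 / 10000 * 100
= 9.0 * 100
= 900.00%

900.00%


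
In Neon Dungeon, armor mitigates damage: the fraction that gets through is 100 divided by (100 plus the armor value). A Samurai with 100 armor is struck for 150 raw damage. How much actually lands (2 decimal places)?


actual = 150 * 100 / (100 + 100)
= 150 * 100 / 200
= 15000 / 200
= 75.00

75.00 damage


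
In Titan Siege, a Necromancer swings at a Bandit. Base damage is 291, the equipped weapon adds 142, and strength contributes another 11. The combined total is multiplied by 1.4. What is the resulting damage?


Sum base + weapon + str = 291 + 142 + 11 = 444
Multiply by 1.4:
444 * 1.4 = 621.6

621.6 damage


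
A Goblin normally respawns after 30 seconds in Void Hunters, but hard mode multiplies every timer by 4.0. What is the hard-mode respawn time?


Respawn time = base * multiplier
= 30 * 4.0
= 120.0 seconds

120.0 seconds


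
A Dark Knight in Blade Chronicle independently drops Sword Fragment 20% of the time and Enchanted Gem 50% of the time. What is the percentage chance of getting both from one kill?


For independent events, P(both) = P(A) * P(B)
= 20% * 50%
= 1000 / 100 %
= 10.0%

10.0%


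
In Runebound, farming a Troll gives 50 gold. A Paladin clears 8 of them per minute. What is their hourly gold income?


Gold per minute = 50 * 8 = 400
Gold per hour = 400 * 60 = 24000

24000 gold/hour


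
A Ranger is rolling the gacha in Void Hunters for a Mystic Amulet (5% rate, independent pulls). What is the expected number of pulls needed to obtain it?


Expected pulls for a geometric distribution = 1/p = 100 / rate%
= 100 / 5
= 20.0

20.0 pulls


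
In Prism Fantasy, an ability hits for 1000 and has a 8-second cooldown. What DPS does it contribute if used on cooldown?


DPS = damage / cooldown
= 1000 / 8
= 125.00

125.00 DPS


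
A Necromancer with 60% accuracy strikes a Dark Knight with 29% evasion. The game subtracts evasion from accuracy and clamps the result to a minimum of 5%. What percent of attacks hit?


accuracy - evasion = 60 - 29 = 31
Apply floor: max(31, 5) = 31
Hit chance = 31%

31%


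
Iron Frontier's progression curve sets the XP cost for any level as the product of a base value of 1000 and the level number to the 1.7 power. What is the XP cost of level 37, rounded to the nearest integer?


XP = 1000 * level^1.7
Substitute level = 37:
XP = 1000 * 37^1.7
= 1000 * 463.386
= 463386

463386 XP


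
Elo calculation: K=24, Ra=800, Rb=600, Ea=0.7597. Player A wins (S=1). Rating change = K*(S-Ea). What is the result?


Elo update: delta = K * (S - Ea), where S = 1 (wins)
S - Ea = 1 - 0.7597 = 0.2403
Rating change = 24 * 0.2403
= 5.77

5.77 rating points


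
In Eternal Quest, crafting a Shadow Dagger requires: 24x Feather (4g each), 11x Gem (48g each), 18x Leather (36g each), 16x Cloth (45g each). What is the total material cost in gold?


Cost breakdown:
  Feather: 24 * 4 = 96
  Gem: 11 * 48 = 528
  Leather: 18 * 36 = 648
  Cloth: 16 * 45 = 720
Total = 96 + 528 + 648 + 720 = 1992

1992 gold
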